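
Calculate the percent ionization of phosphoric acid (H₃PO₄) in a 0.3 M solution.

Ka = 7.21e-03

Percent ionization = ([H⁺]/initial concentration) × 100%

Using Ka equilibrium: x² + Ka×x - Ka×C = 0. Solving: [H⁺] = 4.3043e-02. Percent = (4.3043e-02/0.3) × 100

Percent ionization = 14.3%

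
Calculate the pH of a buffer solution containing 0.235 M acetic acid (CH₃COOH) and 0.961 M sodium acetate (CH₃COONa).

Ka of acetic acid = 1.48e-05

pKa = -log(1.48e-05) = 4.83. pH = pKa + log([A⁻]/[HA]) = 4.83 + log(0.961/0.235)

pH = 5.44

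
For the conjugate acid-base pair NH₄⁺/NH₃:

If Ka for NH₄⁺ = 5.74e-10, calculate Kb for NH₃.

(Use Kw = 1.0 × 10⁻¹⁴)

For a conjugate pair Ka × Kb = Kw, so Kb = Kw/Ka = 1.0 × 10⁻¹⁴ / 5.74e-10 = 1.74e-05.

K_b = 1.74e-05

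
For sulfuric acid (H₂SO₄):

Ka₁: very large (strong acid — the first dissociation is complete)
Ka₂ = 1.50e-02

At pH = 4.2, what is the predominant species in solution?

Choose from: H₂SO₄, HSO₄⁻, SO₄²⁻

The first dissociation is complete, so H₂SO₄ itself is never the predominant species in water; pKa₂ = -log(1.50e-02) = 1.82. For a polyprotic acid the predominant species crosses at each pKa: below pKa_n the protonated form dominates, above it the deprotonated form does. At pH = 4.2, the predominant species is SO₄²⁻.

SO₄²⁻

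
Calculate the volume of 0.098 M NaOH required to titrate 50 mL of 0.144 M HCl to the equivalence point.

At equivalence: moles acid = moles base. moles HCl = 0.144 × 50/1000 = 0.0072 mol. V_base = moles / 0.098 × 1000 = 73.5 mL.

V_{base} = 73.5 mL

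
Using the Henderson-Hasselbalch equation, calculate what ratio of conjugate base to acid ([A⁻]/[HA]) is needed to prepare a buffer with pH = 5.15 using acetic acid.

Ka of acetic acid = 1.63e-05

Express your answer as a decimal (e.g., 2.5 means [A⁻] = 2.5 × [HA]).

pKa = -log(1.63e-05) = 4.7878. pH = pKa + log([A⁻]/[HA]), so log([A⁻]/[HA]) = pH − pKa = 5.15 − 4.7878 = 0.3622. [A⁻]/[HA] = 10^(0.3622) = 2.30

[A⁻]/[HA] = 2.30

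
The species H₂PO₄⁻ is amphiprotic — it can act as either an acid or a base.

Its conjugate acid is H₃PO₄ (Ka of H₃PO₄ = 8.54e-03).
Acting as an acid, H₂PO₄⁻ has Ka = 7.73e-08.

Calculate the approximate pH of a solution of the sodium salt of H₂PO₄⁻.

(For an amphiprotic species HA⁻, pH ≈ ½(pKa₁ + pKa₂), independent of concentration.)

pKa₁ = -log(8.54e-03) = 2.07; pKa₂ = -log(7.73e-08) = 7.11. For an amphiprotic species, pH ≈ ½(pKa₁ + pKa₂) = ½(2.07 + 7.11) = 4.59.

pH = 4.59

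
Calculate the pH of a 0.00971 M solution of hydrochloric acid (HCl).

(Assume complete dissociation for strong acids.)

[H⁺] = 0.00971 M for strong acid. pH = -log[H⁺] = -log(0.00971)

pH = 2.01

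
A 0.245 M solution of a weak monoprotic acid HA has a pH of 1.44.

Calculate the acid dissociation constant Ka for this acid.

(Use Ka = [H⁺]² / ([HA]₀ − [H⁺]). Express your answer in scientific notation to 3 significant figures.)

[H⁺] = 10^(−pH) = 10^(−1.44) = 3.631e-02 M. For HA ⇌ H⁺ + A⁻, Ka = [H⁺][A⁻]/[HA] = [H⁺]² / ([HA]₀ − [H⁺]) = (3.631e-02)² / (0.245 − 3.631e-02) = 6.32e-03.

K_a = 6.32e-03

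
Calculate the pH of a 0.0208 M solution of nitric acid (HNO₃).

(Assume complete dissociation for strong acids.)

[H⁺] = 0.0208 M for strong acid. pH = -log[H⁺] = -log(0.0208)

pH = 1.68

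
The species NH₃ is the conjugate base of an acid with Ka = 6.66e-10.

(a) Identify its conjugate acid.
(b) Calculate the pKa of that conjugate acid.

(a) The conjugate acid is formed by adding one H⁺ to NH₃, giving NH₄⁺. (b) pKa = -log(Ka) = -log(6.66e-10) = 9.18.

Conjugate acid: NH₄⁺; pK_a = 9.18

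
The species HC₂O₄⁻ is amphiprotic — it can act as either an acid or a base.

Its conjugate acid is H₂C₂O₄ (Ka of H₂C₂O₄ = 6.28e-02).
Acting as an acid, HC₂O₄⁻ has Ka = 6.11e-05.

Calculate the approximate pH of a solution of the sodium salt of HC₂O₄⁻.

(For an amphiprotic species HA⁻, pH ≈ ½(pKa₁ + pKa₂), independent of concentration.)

pKa₁ = -log(6.28e-02) = 1.20; pKa₂ = -log(6.11e-05) = 4.21. For an amphiprotic species, pH ≈ ½(pKa₁ + pKa₂) = ½(1.20 + 4.21) = 2.71.

pH = 2.71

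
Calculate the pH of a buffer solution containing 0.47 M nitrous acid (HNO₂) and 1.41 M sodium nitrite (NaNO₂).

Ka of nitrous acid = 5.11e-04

pKa = -log(5.11e-04) = 3.29. pH = pKa + log([A⁻]/[HA]) = 3.29 + log(1.41/0.47)

pH = 3.77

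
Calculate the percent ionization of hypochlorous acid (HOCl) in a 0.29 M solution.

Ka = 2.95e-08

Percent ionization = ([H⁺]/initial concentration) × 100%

Using Ka equilibrium: x² + Ka×x - Ka×C = 0. Solving: [H⁺] = 9.2478e-05. Percent = (9.2478e-05/0.29) × 100

Percent ionization = 0.0319%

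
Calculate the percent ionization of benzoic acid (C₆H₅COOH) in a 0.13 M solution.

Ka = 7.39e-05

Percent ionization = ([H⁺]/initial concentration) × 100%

Using Ka equilibrium: x² + Ka×x - Ka×C = 0. Solving: [H⁺] = 3.0628e-03. Percent = (3.0628e-03/0.13) × 100

Percent ionization = 2.36%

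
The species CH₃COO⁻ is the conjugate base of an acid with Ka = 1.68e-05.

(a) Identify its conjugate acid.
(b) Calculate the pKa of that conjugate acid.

(a) The conjugate acid is formed by adding one H⁺ to CH₃COO⁻, giving CH₃COOH. (b) pKa = -log(Ka) = -log(1.68e-05) = 4.77.

Conjugate acid: CH₃COOH; pK_a = 4.77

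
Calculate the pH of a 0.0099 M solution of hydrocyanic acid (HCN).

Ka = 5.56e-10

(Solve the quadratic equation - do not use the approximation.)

x² + Ka×x - Ka×C = 0. Using quadratic formula: [H⁺] = 2.3459e-06

pH = 5.63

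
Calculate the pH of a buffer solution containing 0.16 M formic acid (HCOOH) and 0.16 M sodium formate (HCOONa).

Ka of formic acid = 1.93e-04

pKa = -log(1.93e-04) = 3.71. pH = pKa + log([A⁻]/[HA]) = 3.71 + log(0.16/0.16)

pH = 3.71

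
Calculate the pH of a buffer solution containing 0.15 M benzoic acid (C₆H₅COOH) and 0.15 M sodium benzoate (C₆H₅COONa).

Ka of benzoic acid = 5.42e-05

pKa = -log(5.42e-05) = 4.27. pH = pKa + log([A⁻]/[HA]) = 4.27 + log(0.15/0.15)

pH = 4.27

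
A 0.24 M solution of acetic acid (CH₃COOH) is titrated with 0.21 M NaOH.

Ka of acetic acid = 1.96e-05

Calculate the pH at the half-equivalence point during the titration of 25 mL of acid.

At half-equivalence [HA] = [A⁻], so Henderson-Hasselbalch gives pH = pKa = -log(1.96e-05) = 4.71.

pH = pKa = 4.71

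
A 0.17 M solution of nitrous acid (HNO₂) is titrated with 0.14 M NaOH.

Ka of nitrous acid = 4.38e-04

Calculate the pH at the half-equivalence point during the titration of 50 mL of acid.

At half-equivalence [HA] = [A⁻], so Henderson-Hasselbalch gives pH = pKa = -log(4.38e-04) = 3.36.

pH = pKa = 3.36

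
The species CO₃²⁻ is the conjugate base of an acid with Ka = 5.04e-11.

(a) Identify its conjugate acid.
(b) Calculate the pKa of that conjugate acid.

(a) The conjugate acid is formed by adding one H⁺ to CO₃²⁻, giving HCO₃⁻. (b) pKa = -log(Ka) = -log(5.04e-11) = 10.30.

Conjugate acid: HCO₃⁻; pK_a = 10.30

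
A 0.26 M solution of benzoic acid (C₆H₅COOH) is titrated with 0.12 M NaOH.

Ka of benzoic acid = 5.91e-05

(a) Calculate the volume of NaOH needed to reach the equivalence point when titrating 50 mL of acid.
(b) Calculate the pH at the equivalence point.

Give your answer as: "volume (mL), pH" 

moles acid = 0.26 × 50/1000 = 0.013 mol; V_base = moles/0.12 × 1000 = 108.3 mL. At equivalence only the conjugate base is present: [A⁻] = 0.013/0.158 = 8.2105e-02 M. Kb = Kw/Ka = 1.69e-10; [OH⁻] = √(Kb × [A⁻]) = 3.7273e-06; pOH = 5.43; pH = 14 - pOH = 8.57.

V = 108.3 mL, pH = 8.57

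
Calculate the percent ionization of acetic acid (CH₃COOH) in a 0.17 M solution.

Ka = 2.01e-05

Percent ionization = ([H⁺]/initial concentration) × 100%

Using Ka equilibrium: x² + Ka×x - Ka×C = 0. Solving: [H⁺] = 1.8385e-03. Percent = (1.8385e-03/0.17) × 100

Percent ionization = 1.08%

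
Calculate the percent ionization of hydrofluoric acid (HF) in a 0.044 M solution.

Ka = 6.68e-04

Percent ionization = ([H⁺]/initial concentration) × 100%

Using Ka equilibrium: x² + Ka×x - Ka×C = 0. Solving: [H⁺] = 5.0977e-03. Percent = (5.0977e-03/0.044) × 100

Percent ionization = 11.6%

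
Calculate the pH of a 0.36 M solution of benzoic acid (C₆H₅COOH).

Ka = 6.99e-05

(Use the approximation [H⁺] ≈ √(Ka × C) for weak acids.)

[H⁺] = √(Ka × C) = √(6.99e-05 × 0.36) = 5.0164e-03. pH = -log(5.0164e-03)

pH = 2.30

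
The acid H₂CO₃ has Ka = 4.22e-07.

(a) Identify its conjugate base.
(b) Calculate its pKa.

(a) The conjugate base is formed by removing one H⁺ from H₂CO₃, giving HCO₃⁻. (b) pKa = -log(Ka) = -log(4.22e-07) = 6.37.

Conjugate base: HCO₃⁻; pK_a = 6.37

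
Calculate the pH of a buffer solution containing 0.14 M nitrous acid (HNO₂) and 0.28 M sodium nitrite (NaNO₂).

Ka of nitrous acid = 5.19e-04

pKa = -log(5.19e-04) = 3.28. pH = pKa + log([A⁻]/[HA]) = 3.28 + log(0.28/0.14)

pH = 3.59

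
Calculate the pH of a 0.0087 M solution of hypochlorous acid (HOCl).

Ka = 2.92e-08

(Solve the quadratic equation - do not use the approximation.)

x² + Ka×x - Ka×C = 0. Using quadratic formula: [H⁺] = 1.5924e-05

pH = 4.80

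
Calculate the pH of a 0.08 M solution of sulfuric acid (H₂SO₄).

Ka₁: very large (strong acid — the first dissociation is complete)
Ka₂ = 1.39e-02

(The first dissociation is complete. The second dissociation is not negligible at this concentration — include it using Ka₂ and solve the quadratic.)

First dissociation is complete: [H⁺]₀ = [HSO₄⁻]₀ = C = 0.08 M. Second dissociation HSO₄⁻ ⇌ H⁺ + SO₄²⁻: let x = [SO₄²⁻]. Ka₂ = (C + x)·x / (C − x) = 1.39e-02 → x² + (C + Ka₂)·x − Ka₂·C = 0 → x² + 0.09390·x − 1.112e-03 = 0. x = (−0.09390 + √(0.09390² + 4 × 1.112e-03)) / 2 = 1.0637e-02 M. [H⁺] = C + x = 0.08 + 1.0637e-02 = 9.0637e-02 M. pH = -log(9.0637e-02) = 1.04.

pH = 1.04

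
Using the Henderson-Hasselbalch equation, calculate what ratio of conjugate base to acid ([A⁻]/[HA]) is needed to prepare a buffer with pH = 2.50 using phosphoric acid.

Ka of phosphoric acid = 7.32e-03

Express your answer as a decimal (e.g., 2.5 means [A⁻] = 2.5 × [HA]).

pKa = -log(7.32e-03) = 2.1355. pH = pKa + log([A⁻]/[HA]), so log([A⁻]/[HA]) = pH − pKa = 2.50 − 2.1355 = 0.3645. [A⁻]/[HA] = 10^(0.3645) = 2.31

[A⁻]/[HA] = 2.31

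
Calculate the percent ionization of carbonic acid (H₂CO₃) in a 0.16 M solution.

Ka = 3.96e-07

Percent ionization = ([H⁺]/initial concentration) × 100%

Using Ka equilibrium: x² + Ka×x - Ka×C = 0. Solving: [H⁺] = 2.5152e-04. Percent = (2.5152e-04/0.16) × 100

Percent ionization = 0.157%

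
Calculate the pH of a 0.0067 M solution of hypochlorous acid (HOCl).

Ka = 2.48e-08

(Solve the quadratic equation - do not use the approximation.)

x² + Ka×x - Ka×C = 0. Using quadratic formula: [H⁺] = 1.2878e-05

pH = 4.89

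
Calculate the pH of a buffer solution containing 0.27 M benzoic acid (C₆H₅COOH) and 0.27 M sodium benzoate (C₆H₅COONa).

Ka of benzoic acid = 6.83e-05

pKa = -log(6.83e-05) = 4.17. pH = pKa + log([A⁻]/[HA]) = 4.17 + log(0.27/0.27)

pH = 4.17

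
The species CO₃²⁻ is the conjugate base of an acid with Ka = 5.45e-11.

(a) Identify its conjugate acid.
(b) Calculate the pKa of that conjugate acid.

(a) The conjugate acid is formed by adding one H⁺ to CO₃²⁻, giving HCO₃⁻. (b) pKa = -log(Ka) = -log(5.45e-11) = 10.26.

Conjugate acid: HCO₃⁻; pK_a = 10.26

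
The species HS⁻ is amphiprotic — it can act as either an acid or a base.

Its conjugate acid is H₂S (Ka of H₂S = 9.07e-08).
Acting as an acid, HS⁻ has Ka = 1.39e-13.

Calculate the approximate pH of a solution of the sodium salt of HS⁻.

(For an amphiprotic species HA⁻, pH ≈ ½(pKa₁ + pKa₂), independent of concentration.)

pKa₁ = -log(9.07e-08) = 7.04; pKa₂ = -log(1.39e-13) = 12.86. For an amphiprotic species, pH ≈ ½(pKa₁ + pKa₂) = ½(7.04 + 12.86) = 9.95.

pH = 9.95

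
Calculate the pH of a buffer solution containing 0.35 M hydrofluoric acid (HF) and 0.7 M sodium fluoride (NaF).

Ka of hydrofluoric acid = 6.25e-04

pKa = -log(6.25e-04) = 3.20. pH = pKa + log([A⁻]/[HA]) = 3.20 + log(0.7/0.35)

pH = 3.51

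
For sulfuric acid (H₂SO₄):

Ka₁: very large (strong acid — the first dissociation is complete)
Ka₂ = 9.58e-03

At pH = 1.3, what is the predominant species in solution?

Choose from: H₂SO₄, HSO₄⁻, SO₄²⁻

The first dissociation is complete, so H₂SO₄ itself is never the predominant species in water; pKa₂ = -log(9.58e-03) = 2.02. For a polyprotic acid the predominant species crosses at each pKa: below pKa_n the protonated form dominates, above it the deprotonated form does. At pH = 1.3, the predominant species is HSO₄⁻.

HSO₄⁻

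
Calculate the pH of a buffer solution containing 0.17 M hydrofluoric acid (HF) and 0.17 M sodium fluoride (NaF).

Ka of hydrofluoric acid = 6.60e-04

pKa = -log(6.60e-04) = 3.18. pH = pKa + log([A⁻]/[HA]) = 3.18 + log(0.17/0.17)

pH = 3.18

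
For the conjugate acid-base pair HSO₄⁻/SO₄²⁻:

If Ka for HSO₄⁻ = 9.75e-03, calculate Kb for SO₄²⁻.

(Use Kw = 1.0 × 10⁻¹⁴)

For a conjugate pair Ka × Kb = Kw, so Kb = Kw/Ka = 1.0 × 10⁻¹⁴ / 9.75e-03 = 1.03e-12.

K_b = 1.03e-12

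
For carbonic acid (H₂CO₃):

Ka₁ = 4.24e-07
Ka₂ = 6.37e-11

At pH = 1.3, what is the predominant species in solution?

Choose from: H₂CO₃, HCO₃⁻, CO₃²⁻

pKa₁ = 6.37, pKa₂ = 10.20. For a polyprotic acid the predominant species crosses at each pKa: below pKa_n the protonated form dominates, above it the deprotonated form does. At pH = 1.3, the predominant species is H₂CO₃.

H₂CO₃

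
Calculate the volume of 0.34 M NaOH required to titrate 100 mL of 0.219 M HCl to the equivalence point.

At equivalence: moles acid = moles base. moles HCl = 0.219 × 100/1000 = 0.0219 mol. V_base = moles / 0.34 × 1000 = 64.4 mL.

V_{base} = 64.4 mL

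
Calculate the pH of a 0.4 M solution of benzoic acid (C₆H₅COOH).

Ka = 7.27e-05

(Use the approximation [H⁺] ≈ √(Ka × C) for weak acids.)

[H⁺] = √(Ka × C) = √(7.27e-05 × 0.4) = 5.3926e-03. pH = -log(5.3926e-03)

pH = 2.27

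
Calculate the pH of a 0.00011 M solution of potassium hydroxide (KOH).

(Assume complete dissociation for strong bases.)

[OH⁻] = 0.00011 M for strong base. pOH = -log[OH⁻] = 3.96, pH = 14 - pOH

pH = 10.04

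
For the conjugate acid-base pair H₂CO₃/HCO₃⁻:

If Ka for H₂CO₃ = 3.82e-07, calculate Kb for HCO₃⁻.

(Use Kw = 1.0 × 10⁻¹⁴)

For a conjugate pair Ka × Kb = Kw, so Kb = Kw/Ka = 1.0 × 10⁻¹⁴ / 3.82e-07 = 2.62e-08.

K_b = 2.62e-08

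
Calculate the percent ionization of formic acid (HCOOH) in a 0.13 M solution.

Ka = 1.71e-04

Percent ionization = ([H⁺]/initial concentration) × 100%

Using Ka equilibrium: x² + Ka×x - Ka×C = 0. Solving: [H⁺] = 4.6301e-03. Percent = (4.6301e-03/0.13) × 100

Percent ionization = 3.56%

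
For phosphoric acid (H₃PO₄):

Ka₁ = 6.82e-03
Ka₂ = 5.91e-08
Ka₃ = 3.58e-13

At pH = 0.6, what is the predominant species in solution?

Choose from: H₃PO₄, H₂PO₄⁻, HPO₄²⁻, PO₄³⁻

pKa₁ = 2.17, pKa₂ = 7.23, pKa₃ = 12.45. For a polyprotic acid the predominant species crosses at each pKa: below pKa_n the protonated form dominates, above it the deprotonated form does. At pH = 0.6, the predominant species is H₃PO₄.

H₃PO₄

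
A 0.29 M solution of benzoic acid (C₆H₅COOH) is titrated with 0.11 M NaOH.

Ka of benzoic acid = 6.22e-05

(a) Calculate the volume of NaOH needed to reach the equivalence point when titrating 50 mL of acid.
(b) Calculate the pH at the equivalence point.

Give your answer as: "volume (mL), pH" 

moles acid = 0.29 × 50/1000 = 0.0145 mol; V_base = moles/0.11 × 1000 = 131.8 mL. At equivalence only the conjugate base is present: [A⁻] = 0.0145/0.182 = 7.9750e-02 M. Kb = Kw/Ka = 1.61e-10; [OH⁻] = √(Kb × [A⁻]) = 3.5807e-06; pOH = 5.45; pH = 14 - pOH = 8.55.

V = 131.8 mL, pH = 8.55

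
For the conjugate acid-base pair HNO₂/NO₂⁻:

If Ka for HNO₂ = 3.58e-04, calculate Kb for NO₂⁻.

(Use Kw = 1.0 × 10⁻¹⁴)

For a conjugate pair Ka × Kb = Kw, so Kb = Kw/Ka = 1.0 × 10⁻¹⁴ / 3.58e-04 = 2.79e-11.

K_b = 2.79e-11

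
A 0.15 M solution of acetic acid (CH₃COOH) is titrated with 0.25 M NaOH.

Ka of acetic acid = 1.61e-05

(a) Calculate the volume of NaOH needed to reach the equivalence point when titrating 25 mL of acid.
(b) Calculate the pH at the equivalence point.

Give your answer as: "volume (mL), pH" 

moles acid = 0.15 × 25/1000 = 0.00375 mol; V_base = moles/0.25 × 1000 = 15.0 mL. At equivalence only the conjugate base is present: [A⁻] = 0.00375/0.040 = 9.3750e-02 M. Kb = Kw/Ka = 6.21e-10; [OH⁻] = √(Kb × [A⁻]) = 7.6308e-06; pOH = 5.12; pH = 14 - pOH = 8.88.

V = 15.0 mL, pH = 8.88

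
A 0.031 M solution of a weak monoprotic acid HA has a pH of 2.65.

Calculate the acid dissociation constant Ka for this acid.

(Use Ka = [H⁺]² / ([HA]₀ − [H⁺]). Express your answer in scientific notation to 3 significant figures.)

[H⁺] = 10^(−pH) = 10^(−2.65) = 2.239e-03 M. For HA ⇌ H⁺ + A⁻, Ka = [H⁺][A⁻]/[HA] = [H⁺]² / ([HA]₀ − [H⁺]) = (2.239e-03)² / (0.031 − 2.239e-03) = 1.74e-04.

K_a = 1.74e-04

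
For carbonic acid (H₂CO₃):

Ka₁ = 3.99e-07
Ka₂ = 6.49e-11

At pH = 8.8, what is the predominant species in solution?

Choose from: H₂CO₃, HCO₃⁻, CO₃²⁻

pKa₁ = 6.40, pKa₂ = 10.19. For a polyprotic acid the predominant species crosses at each pKa: below pKa_n the protonated form dominates, above it the deprotonated form does. At pH = 8.8, the predominant species is HCO₃⁻.

HCO₃⁻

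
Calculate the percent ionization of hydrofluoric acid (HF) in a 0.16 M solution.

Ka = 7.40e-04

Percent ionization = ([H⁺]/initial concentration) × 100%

Using Ka equilibrium: x² + Ka×x - Ka×C = 0. Solving: [H⁺] = 1.0517e-02. Percent = (1.0517e-02/0.16) × 100

Percent ionization = 6.57%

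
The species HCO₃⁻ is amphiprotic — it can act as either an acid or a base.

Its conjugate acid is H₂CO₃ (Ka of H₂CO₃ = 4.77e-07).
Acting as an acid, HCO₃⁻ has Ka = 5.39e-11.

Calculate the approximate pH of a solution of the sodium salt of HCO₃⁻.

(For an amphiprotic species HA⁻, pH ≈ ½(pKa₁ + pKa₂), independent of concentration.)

pKa₁ = -log(4.77e-07) = 6.32; pKa₂ = -log(5.39e-11) = 10.27. For an amphiprotic species, pH ≈ ½(pKa₁ + pKa₂) = ½(6.32 + 10.27) = 8.29.

pH = 8.29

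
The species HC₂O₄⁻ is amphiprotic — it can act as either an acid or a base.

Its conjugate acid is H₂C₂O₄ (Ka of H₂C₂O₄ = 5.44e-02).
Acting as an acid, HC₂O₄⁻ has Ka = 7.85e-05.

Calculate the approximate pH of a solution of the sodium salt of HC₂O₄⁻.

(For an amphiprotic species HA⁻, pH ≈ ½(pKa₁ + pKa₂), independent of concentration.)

pKa₁ = -log(5.44e-02) = 1.26; pKa₂ = -log(7.85e-05) = 4.11. For an amphiprotic species, pH ≈ ½(pKa₁ + pKa₂) = ½(1.26 + 4.11) = 2.68.

pH = 2.68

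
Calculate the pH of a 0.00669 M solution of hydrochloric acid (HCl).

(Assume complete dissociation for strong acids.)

[H⁺] = 0.00669 M for strong acid. pH = -log[H⁺] = -log(0.00669)

pH = 2.17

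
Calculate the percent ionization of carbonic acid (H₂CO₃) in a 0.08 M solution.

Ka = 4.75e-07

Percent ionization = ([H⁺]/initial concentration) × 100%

Using Ka equilibrium: x² + Ka×x - Ka×C = 0. Solving: [H⁺] = 1.9470e-04. Percent = (1.9470e-04/0.08) × 100

Percent ionization = 0.243%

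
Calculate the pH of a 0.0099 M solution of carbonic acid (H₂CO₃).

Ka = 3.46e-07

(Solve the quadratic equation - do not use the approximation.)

x² + Ka×x - Ka×C = 0. Using quadratic formula: [H⁺] = 5.8354e-05

pH = 4.23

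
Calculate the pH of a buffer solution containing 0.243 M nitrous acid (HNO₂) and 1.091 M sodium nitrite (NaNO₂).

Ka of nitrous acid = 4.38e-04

pKa = -log(4.38e-04) = 3.36. pH = pKa + log([A⁻]/[HA]) = 3.36 + log(1.091/0.243)

pH = 4.01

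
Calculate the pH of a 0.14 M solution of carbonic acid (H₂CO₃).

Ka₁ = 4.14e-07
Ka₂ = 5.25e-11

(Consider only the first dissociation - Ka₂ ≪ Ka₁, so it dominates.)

First dissociation dominates. From Ka₁ = [H⁺][HA⁻]/[H₂A], x² + Ka₁·x − Ka₁·C = 0 with C = 0.14 M and Ka₁ = 4.14e-07. Solving: [H⁺] = (−Ka₁ + √(Ka₁² + 4·Ka₁·C)) / 2 = 2.4054e-04 M. pH = -log(2.4054e-04) = 3.62.

pH = 3.62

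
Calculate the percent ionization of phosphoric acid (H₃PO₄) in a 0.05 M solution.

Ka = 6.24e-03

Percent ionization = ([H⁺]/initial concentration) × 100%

Using Ka equilibrium: x² + Ka×x - Ka×C = 0. Solving: [H⁺] = 1.4817e-02. Percent = (1.4817e-02/0.05) × 100

Percent ionization = 29.6%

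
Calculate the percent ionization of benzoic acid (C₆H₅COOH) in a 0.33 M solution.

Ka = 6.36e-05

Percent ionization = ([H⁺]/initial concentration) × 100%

Using Ka equilibrium: x² + Ka×x - Ka×C = 0. Solving: [H⁺] = 4.5496e-03. Percent = (4.5496e-03/0.33) × 100

Percent ionization = 1.38%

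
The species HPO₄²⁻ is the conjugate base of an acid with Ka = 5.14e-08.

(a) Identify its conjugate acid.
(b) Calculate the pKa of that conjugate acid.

(a) The conjugate acid is formed by adding one H⁺ to HPO₄²⁻, giving H₂PO₄⁻. (b) pKa = -log(Ka) = -log(5.14e-08) = 7.29.

Conjugate acid: H₂PO₄⁻; pK_a = 7.29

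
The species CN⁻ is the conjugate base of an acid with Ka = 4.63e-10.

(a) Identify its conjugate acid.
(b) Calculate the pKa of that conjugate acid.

(a) The conjugate acid is formed by adding one H⁺ to CN⁻, giving HCN. (b) pKa = -log(Ka) = -log(4.63e-10) = 9.33.

Conjugate acid: HCN; pK_a = 9.33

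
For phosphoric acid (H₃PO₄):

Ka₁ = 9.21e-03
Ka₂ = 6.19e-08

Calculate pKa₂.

pKa₂ = -log(Ka₂) = -log(6.19e-08) = 7.21.

pK_{a2} = 7.21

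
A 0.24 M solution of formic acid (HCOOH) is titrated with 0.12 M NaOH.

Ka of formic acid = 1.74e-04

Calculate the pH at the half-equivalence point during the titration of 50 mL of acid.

At half-equivalence [HA] = [A⁻], so Henderson-Hasselbalch gives pH = pKa = -log(1.74e-04) = 3.76.

pH = pKa = 3.76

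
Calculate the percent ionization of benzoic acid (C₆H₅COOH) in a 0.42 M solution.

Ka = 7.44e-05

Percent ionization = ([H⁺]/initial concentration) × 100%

Using Ka equilibrium: x² + Ka×x - Ka×C = 0. Solving: [H⁺] = 5.5529e-03. Percent = (5.5529e-03/0.42) × 100

Percent ionization = 1.32%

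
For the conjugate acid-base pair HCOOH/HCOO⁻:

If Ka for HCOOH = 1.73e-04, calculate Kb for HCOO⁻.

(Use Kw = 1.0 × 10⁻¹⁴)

For a conjugate pair Ka × Kb = Kw, so Kb = Kw/Ka = 1.0 × 10⁻¹⁴ / 1.73e-04 = 5.78e-11.

K_b = 5.78e-11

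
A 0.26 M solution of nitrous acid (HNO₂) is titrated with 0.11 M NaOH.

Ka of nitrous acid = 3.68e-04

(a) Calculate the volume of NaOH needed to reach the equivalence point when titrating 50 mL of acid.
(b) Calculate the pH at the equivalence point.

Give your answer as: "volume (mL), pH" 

moles acid = 0.26 × 50/1000 = 0.013 mol; V_base = moles/0.11 × 1000 = 118.2 mL. At equivalence only the conjugate base is present: [A⁻] = 0.013/0.168 = 7.7297e-02 M. Kb = Kw/Ka = 2.72e-11; [OH⁻] = √(Kb × [A⁻]) = 1.4493e-06; pOH = 5.84; pH = 14 - pOH = 8.16.

V = 118.2 mL, pH = 8.16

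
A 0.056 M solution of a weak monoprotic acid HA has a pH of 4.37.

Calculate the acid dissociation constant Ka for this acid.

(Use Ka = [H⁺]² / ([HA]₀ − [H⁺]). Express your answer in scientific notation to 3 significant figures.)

[H⁺] = 10^(−pH) = 10^(−4.37) = 4.266e-05 M. For HA ⇌ H⁺ + A⁻, Ka = [H⁺][A⁻]/[HA] = [H⁺]² / ([HA]₀ − [H⁺]) = (4.266e-05)² / (0.056 − 4.266e-05) = 3.25e-08.

K_a = 3.25e-08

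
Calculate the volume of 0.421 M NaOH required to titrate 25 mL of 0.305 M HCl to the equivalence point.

At equivalence: moles acid = moles base. moles HCl = 0.305 × 25/1000 = 0.007625 mol. V_base = moles / 0.421 × 1000 = 18.1 mL.

V_{base} = 18.1 mL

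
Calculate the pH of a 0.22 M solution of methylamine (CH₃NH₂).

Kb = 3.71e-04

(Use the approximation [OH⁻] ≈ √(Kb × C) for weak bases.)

[OH⁻] = √(Kb × C) = √(3.71e-04 × 0.22) = 9.0344e-03. pOH = 2.04, pH = 14 - pOH

pH = 11.96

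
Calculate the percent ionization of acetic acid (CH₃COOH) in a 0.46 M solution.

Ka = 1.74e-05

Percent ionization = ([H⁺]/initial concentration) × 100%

Using Ka equilibrium: x² + Ka×x - Ka×C = 0. Solving: [H⁺] = 2.8204e-03. Percent = (2.8204e-03/0.46) × 100

Percent ionization = 0.613%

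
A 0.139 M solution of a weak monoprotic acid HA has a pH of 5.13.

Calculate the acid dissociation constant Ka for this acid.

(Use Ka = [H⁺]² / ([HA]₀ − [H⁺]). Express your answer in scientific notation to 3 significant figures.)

[H⁺] = 10^(−pH) = 10^(−5.13) = 7.413e-06 M. For HA ⇌ H⁺ + A⁻, Ka = [H⁺][A⁻]/[HA] = [H⁺]² / ([HA]₀ − [H⁺]) = (7.413e-06)² / (0.139 − 7.413e-06) = 3.95e-10.

K_a = 3.95e-10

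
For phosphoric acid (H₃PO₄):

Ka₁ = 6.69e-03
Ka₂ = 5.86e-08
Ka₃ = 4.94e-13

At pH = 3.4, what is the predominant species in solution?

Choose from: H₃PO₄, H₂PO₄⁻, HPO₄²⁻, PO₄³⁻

pKa₁ = 2.17, pKa₂ = 7.23, pKa₃ = 12.31. For a polyprotic acid the predominant species crosses at each pKa: below pKa_n the protonated form dominates, above it the deprotonated form does. At pH = 3.4, the predominant species is H₂PO₄⁻.

H₂PO₄⁻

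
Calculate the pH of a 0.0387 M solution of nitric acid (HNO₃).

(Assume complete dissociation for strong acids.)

[H⁺] = 0.0387 M for strong acid. pH = -log[H⁺] = -log(0.0387)

pH = 1.41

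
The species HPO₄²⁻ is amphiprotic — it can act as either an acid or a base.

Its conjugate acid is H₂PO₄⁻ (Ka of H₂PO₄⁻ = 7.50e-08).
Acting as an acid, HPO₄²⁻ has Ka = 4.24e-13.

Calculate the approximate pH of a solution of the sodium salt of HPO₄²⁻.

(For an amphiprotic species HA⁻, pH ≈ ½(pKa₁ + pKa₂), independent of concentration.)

pKa₁ = -log(7.50e-08) = 7.12; pKa₂ = -log(4.24e-13) = 12.37. For an amphiprotic species, pH ≈ ½(pKa₁ + pKa₂) = ½(7.12 + 12.37) = 9.75.

pH = 9.75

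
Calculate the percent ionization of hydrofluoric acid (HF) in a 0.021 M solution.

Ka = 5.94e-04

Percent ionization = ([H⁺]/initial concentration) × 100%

Using Ka equilibrium: x² + Ka×x - Ka×C = 0. Solving: [H⁺] = 3.2473e-03. Percent = (3.2473e-03/0.021) × 100

Percent ionization = 15.5%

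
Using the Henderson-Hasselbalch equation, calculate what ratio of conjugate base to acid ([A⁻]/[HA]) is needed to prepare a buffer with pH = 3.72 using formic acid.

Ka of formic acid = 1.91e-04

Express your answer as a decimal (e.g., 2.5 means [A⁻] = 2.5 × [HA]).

pKa = -log(1.91e-04) = 3.7190. pH = pKa + log([A⁻]/[HA]), so log([A⁻]/[HA]) = pH − pKa = 3.72 − 3.7190 = 0.0010. [A⁻]/[HA] = 10^(0.0010) = 1.00

[A⁻]/[HA] = 1.00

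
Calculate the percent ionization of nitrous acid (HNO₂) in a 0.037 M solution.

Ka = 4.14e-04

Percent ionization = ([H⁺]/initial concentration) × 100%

Using Ka equilibrium: x² + Ka×x - Ka×C = 0. Solving: [H⁺] = 3.7123e-03. Percent = (3.7123e-03/0.037) × 100

Percent ionization = 10%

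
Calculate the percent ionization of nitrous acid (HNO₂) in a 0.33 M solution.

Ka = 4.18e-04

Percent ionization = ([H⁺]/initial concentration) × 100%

Using Ka equilibrium: x² + Ka×x - Ka×C = 0. Solving: [H⁺] = 1.1538e-02. Percent = (1.1538e-02/0.33) × 100

Percent ionization = 3.5%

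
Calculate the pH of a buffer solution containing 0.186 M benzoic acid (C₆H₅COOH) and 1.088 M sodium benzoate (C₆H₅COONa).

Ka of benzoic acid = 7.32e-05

pKa = -log(7.32e-05) = 4.14. pH = pKa + log([A⁻]/[HA]) = 4.14 + log(1.088/0.186)

pH = 4.90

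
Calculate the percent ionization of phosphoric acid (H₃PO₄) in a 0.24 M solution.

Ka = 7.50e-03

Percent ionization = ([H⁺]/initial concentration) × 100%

Using Ka equilibrium: x² + Ka×x - Ka×C = 0. Solving: [H⁺] = 3.8842e-02. Percent = (3.8842e-02/0.24) × 100

Percent ionization = 16.2%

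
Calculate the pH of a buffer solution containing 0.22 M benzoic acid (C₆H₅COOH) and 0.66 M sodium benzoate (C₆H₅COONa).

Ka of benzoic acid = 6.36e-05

pKa = -log(6.36e-05) = 4.20. pH = pKa + log([A⁻]/[HA]) = 4.20 + log(0.66/0.22)

pH = 4.67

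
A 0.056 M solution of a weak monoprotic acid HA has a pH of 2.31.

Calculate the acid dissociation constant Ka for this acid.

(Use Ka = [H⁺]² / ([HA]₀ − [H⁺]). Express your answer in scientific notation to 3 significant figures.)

[H⁺] = 10^(−pH) = 10^(−2.31) = 4.898e-03 M. For HA ⇌ H⁺ + A⁻, Ka = [H⁺][A⁻]/[HA] = [H⁺]² / ([HA]₀ − [H⁺]) = (4.898e-03)² / (0.056 − 4.898e-03) = 4.69e-04.

K_a = 4.69e-04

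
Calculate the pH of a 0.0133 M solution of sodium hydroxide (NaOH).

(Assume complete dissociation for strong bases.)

[OH⁻] = 0.0133 M for strong base. pOH = -log[OH⁻] = 1.88, pH = 14 - pOH

pH = 12.12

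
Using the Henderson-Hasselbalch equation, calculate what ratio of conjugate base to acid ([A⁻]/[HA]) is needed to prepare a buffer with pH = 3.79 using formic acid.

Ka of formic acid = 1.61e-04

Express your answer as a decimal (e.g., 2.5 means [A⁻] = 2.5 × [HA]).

pKa = -log(1.61e-04) = 3.7932. pH = pKa + log([A⁻]/[HA]), so log([A⁻]/[HA]) = pH − pKa = 3.79 − 3.7932 = -0.0032. [A⁻]/[HA] = 10^(-0.0032) = 0.993

[A⁻]/[HA] = 0.993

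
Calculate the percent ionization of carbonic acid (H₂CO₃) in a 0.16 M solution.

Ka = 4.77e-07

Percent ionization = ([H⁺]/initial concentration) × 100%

Using Ka equilibrium: x² + Ka×x - Ka×C = 0. Solving: [H⁺] = 2.7602e-04. Percent = (2.7602e-04/0.16) × 100

Percent ionization = 0.173%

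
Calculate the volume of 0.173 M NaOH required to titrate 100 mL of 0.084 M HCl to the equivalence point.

At equivalence: moles acid = moles base. moles HCl = 0.084 × 100/1000 = 0.0084 mol. V_base = moles / 0.173 × 1000 = 48.6 mL.

V_{base} = 48.6 mL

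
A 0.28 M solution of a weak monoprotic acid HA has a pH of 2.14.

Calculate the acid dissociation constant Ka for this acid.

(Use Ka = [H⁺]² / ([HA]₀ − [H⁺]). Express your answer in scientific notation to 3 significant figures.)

[H⁺] = 10^(−pH) = 10^(−2.14) = 7.244e-03 M. For HA ⇌ H⁺ + A⁻, Ka = [H⁺][A⁻]/[HA] = [H⁺]² / ([HA]₀ − [H⁺]) = (7.244e-03)² / (0.28 − 7.244e-03) = 1.92e-04.

K_a = 1.92e-04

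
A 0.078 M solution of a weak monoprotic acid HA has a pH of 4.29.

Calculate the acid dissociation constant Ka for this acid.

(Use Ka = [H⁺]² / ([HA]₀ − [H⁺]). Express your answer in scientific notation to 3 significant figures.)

[H⁺] = 10^(−pH) = 10^(−4.29) = 5.129e-05 M. For HA ⇌ H⁺ + A⁻, Ka = [H⁺][A⁻]/[HA] = [H⁺]² / ([HA]₀ − [H⁺]) = (5.129e-05)² / (0.078 − 5.129e-05) = 3.37e-08.

K_a = 3.37e-08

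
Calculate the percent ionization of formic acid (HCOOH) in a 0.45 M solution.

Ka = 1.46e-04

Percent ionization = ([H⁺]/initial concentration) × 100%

Using Ka equilibrium: x² + Ka×x - Ka×C = 0. Solving: [H⁺] = 8.0329e-03. Percent = (8.0329e-03/0.45) × 100

Percent ionization = 1.79%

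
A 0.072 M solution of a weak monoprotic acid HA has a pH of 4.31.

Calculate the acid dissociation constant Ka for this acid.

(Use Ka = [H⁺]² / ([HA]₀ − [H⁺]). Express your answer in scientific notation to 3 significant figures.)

[H⁺] = 10^(−pH) = 10^(−4.31) = 4.898e-05 M. For HA ⇌ H⁺ + A⁻, Ka = [H⁺][A⁻]/[HA] = [H⁺]² / ([HA]₀ − [H⁺]) = (4.898e-05)² / (0.072 − 4.898e-05) = 3.33e-08.

K_a = 3.33e-08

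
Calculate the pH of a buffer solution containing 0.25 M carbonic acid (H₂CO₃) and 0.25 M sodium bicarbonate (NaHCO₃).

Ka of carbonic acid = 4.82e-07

pKa = -log(4.82e-07) = 6.32. pH = pKa + log([A⁻]/[HA]) = 6.32 + log(0.25/0.25)

pH = 6.32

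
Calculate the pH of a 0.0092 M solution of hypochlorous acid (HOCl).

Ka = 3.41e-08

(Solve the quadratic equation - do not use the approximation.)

x² + Ka×x - Ka×C = 0. Using quadratic formula: [H⁺] = 1.7695e-05

pH = 4.75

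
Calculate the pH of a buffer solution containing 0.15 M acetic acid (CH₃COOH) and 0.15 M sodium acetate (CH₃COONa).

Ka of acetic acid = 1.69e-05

pKa = -log(1.69e-05) = 4.77. pH = pKa + log([A⁻]/[HA]) = 4.77 + log(0.15/0.15)

pH = 4.77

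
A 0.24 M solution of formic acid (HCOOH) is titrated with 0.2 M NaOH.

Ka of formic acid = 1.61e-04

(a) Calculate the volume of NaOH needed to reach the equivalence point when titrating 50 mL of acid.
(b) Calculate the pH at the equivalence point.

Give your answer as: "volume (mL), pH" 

moles acid = 0.24 × 50/1000 = 0.012 mol; V_base = moles/0.2 × 1000 = 60.0 mL. At equivalence only the conjugate base is present: [A⁻] = 0.012/0.110 = 1.0909e-01 M. Kb = Kw/Ka = 6.21e-11; [OH⁻] = √(Kb × [A⁻]) = 2.6030e-06; pOH = 5.58; pH = 14 - pOH = 8.42.

V = 60.0 mL, pH = 8.42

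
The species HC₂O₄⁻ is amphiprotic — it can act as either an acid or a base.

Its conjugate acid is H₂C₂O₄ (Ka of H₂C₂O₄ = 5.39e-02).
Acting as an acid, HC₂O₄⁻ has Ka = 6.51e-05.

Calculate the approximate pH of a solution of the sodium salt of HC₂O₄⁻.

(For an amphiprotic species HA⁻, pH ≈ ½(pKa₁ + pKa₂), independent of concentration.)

pKa₁ = -log(5.39e-02) = 1.27; pKa₂ = -log(6.51e-05) = 4.19. For an amphiprotic species, pH ≈ ½(pKa₁ + pKa₂) = ½(1.27 + 4.19) = 2.73.

pH = 2.73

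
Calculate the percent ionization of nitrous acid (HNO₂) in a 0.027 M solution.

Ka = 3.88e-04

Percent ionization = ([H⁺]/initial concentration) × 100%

Using Ka equilibrium: x² + Ka×x - Ka×C = 0. Solving: [H⁺] = 3.0485e-03. Percent = (3.0485e-03/0.027) × 100

Percent ionization = 11.3%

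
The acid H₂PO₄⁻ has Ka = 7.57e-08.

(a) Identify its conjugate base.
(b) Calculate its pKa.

(a) The conjugate base is formed by removing one H⁺ from H₂PO₄⁻, giving HPO₄²⁻. (b) pKa = -log(Ka) = -log(7.57e-08) = 7.12.

Conjugate base: HPO₄²⁻; pK_a = 7.12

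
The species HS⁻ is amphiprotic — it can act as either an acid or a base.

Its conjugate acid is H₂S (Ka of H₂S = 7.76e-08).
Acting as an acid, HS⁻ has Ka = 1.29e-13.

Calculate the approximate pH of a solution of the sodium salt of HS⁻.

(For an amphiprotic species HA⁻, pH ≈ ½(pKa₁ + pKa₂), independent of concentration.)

pKa₁ = -log(7.76e-08) = 7.11; pKa₂ = -log(1.29e-13) = 12.89. For an amphiprotic species, pH ≈ ½(pKa₁ + pKa₂) = ½(7.11 + 12.89) = 10.00.

pH = 10.00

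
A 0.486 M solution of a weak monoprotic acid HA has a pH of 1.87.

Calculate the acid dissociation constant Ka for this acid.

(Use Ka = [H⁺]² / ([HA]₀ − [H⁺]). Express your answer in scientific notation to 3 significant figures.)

[H⁺] = 10^(−pH) = 10^(−1.87) = 1.349e-02 M. For HA ⇌ H⁺ + A⁻, Ka = [H⁺][A⁻]/[HA] = [H⁺]² / ([HA]₀ − [H⁺]) = (1.349e-02)² / (0.486 − 1.349e-02) = 3.85e-04.

K_a = 3.85e-04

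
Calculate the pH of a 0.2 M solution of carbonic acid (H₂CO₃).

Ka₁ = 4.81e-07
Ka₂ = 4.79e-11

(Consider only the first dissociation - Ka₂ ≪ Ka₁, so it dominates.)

First dissociation dominates. From Ka₁ = [H⁺][HA⁻]/[H₂A], x² + Ka₁·x − Ka₁·C = 0 with C = 0.2 M and Ka₁ = 4.81e-07. Solving: [H⁺] = (−Ka₁ + √(Ka₁² + 4·Ka₁·C)) / 2 = 3.0992e-04 M. pH = -log(3.0992e-04) = 3.51.

pH = 3.51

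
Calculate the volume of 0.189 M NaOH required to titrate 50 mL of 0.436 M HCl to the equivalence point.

At equivalence: moles acid = moles base. moles HCl = 0.436 × 50/1000 = 0.0218 mol. V_base = moles / 0.189 × 1000 = 115.3 mL.

V_{base} = 115.3 mL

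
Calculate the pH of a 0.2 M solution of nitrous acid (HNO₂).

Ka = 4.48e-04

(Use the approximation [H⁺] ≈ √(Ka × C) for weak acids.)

[H⁺] = √(Ka × C) = √(4.48e-04 × 0.2) = 9.4657e-03. pH = -log(9.4657e-03)

pH = 2.02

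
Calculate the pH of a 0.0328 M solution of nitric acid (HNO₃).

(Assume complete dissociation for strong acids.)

[H⁺] = 0.0328 M for strong acid. pH = -log[H⁺] = -log(0.0328)

pH = 1.48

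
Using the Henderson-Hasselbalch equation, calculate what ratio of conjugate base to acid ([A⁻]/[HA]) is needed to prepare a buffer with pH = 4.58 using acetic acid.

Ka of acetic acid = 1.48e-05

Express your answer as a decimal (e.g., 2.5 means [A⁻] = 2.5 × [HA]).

pKa = -log(1.48e-05) = 4.8297. pH = pKa + log([A⁻]/[HA]), so log([A⁻]/[HA]) = pH − pKa = 4.58 − 4.8297 = -0.2497. [A⁻]/[HA] = 10^(-0.2497) = 0.563

[A⁻]/[HA] = 0.563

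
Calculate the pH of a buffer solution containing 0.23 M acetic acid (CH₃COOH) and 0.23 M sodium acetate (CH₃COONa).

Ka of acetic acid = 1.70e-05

pKa = -log(1.70e-05) = 4.77. pH = pKa + log([A⁻]/[HA]) = 4.77 + log(0.23/0.23)

pH = 4.77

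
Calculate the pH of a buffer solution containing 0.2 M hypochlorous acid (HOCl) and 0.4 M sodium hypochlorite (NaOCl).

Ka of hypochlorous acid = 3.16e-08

pKa = -log(3.16e-08) = 7.50. pH = pKa + log([A⁻]/[HA]) = 7.50 + log(0.4/0.2)

pH = 7.80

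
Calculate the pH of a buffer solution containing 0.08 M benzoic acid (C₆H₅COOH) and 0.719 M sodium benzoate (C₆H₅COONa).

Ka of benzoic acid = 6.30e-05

pKa = -log(6.30e-05) = 4.20. pH = pKa + log([A⁻]/[HA]) = 4.20 + log(0.719/0.08)

pH = 5.15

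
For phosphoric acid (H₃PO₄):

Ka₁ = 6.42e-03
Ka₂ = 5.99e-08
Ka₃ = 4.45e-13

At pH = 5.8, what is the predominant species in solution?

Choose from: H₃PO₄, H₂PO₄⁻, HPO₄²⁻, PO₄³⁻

pKa₁ = 2.19, pKa₂ = 7.22, pKa₃ = 12.35. For a polyprotic acid the predominant species crosses at each pKa: below pKa_n the protonated form dominates, above it the deprotonated form does. At pH = 5.8, the predominant species is H₂PO₄⁻.

H₂PO₄⁻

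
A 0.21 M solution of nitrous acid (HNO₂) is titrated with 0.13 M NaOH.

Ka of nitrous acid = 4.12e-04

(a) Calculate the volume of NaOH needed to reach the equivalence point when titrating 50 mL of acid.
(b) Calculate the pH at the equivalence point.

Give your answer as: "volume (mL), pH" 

moles acid = 0.21 × 50/1000 = 0.0105 mol; V_base = moles/0.13 × 1000 = 80.8 mL. At equivalence only the conjugate base is present: [A⁻] = 0.0105/0.131 = 8.0294e-02 M. Kb = Kw/Ka = 2.43e-11; [OH⁻] = √(Kb × [A⁻]) = 1.3960e-06; pOH = 5.86; pH = 14 - pOH = 8.14.

V = 80.8 mL, pH = 8.14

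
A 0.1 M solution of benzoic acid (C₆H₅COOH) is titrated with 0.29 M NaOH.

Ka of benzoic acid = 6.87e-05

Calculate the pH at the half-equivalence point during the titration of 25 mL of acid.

At half-equivalence [HA] = [A⁻], so Henderson-Hasselbalch gives pH = pKa = -log(6.87e-05) = 4.16.

pH = pKa = 4.16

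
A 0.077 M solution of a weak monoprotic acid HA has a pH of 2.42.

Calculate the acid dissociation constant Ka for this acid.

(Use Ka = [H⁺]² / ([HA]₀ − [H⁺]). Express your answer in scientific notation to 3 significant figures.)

[H⁺] = 10^(−pH) = 10^(−2.42) = 3.802e-03 M. For HA ⇌ H⁺ + A⁻, Ka = [H⁺][A⁻]/[HA] = [H⁺]² / ([HA]₀ − [H⁺]) = (3.802e-03)² / (0.077 − 3.802e-03) = 1.97e-04.

K_a = 1.97e-04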